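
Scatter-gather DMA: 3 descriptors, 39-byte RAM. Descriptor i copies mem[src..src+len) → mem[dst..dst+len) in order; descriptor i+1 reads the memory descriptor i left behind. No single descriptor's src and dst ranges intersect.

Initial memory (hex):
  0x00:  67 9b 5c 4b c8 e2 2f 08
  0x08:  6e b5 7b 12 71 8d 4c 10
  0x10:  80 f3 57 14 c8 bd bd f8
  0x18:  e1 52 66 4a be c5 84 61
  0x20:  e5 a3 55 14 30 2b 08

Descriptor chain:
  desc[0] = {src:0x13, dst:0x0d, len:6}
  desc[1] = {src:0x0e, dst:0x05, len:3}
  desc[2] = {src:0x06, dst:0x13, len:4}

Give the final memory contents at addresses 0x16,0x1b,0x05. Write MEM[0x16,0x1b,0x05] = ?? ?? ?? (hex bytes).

[0] 0x13->0x0d len=6 : 14 c8 bd bd f8 e1
[1] 0x0e->0x05 len=3 : c8 bd bd
[2] 0x06->0x13 len=4 : bd bd 6e b5
query mem[0x16]=0xb5, mem[0x1b]=0x4a, mem[0x05]=0xc8

MEM[0x16,0x1b,0x05] = b5 4a c8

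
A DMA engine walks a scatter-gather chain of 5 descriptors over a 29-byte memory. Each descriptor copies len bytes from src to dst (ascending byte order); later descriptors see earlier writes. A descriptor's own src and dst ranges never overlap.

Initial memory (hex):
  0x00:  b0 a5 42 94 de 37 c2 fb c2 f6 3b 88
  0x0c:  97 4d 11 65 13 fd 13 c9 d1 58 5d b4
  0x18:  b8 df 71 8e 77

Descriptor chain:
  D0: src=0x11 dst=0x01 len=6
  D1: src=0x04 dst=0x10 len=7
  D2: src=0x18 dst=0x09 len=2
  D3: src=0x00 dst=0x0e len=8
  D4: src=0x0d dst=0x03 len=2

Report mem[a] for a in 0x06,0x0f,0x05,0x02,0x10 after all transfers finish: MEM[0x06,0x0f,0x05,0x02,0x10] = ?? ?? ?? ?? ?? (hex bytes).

[0] 0x11->0x01 len=6 : fd 13 c9 d1 58 5d
[1] 0x04->0x10 len=7 : d1 58 5d fb c2 f6 3b
[2] 0x18->0x09 len=2 : b8 df
[3] 0x00->0x0e len=8 : b0 fd 13 c9 d1 58 5d fb
[4] 0x0d->0x03 len=2 : 4d b0
query mem[0x06]=0x5d, mem[0x0f]=0xfd, mem[0x05]=0x58, mem[0x02]=0x13, mem[0x10]=0x13

MEM[0x06,0x0f,0x05,0x02,0x10] = 5d fd 58 13 13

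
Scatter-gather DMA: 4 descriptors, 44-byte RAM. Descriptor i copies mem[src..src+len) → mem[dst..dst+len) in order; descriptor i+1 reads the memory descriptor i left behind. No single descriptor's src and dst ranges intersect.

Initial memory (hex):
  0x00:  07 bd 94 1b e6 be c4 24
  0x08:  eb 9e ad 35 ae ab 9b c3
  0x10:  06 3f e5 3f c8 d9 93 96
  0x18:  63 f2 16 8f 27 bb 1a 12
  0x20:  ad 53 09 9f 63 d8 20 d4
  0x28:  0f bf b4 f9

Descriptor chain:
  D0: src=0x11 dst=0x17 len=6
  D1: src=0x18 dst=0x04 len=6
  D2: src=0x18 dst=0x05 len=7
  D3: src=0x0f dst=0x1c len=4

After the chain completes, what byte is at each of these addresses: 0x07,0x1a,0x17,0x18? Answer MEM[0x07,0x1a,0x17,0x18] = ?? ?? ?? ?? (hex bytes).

  after D0: wrote 6B at 0x17 = 3fe53fc8d993
  after D1: wrote 6B at 0x04 = e53fc8d993bb
  after D2: wrote 7B at 0x05 = e53fc8d993bb1a
  after D3: wrote 4B at 0x1c = c3063fe5
query mem[0x07]=0xc8, mem[0x1a]=0xc8, mem[0x17]=0x3f, mem[0x18]=0xe5

MEM[0x07,0x1a,0x17,0x18] = c8 c8 3f e5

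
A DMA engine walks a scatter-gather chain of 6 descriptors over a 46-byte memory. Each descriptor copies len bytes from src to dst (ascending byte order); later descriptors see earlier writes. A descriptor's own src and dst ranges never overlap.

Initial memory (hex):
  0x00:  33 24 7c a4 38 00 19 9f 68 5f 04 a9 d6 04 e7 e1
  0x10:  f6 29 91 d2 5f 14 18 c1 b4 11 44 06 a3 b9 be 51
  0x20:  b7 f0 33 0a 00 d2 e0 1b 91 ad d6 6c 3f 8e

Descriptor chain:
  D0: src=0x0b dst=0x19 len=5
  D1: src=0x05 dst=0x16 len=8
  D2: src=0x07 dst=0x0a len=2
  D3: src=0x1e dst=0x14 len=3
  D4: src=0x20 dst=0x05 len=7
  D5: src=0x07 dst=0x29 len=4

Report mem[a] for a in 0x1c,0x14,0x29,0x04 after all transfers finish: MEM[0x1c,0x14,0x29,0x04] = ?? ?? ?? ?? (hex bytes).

MEM[0x1c,0x14,0x29,0x04] = a9 be 33 38

D0: mem[0x19..0x1d] <- [a9 d6 04 e7 e1]
D1: mem[0x16..0x1d] <- [00 19 9f 68 5f 04 a9 d6]
D2: mem[0x0a..0x0b] <- [9f 68]
D3: mem[0x14..0x16] <- [be 51 b7]
D4: mem[0x05..0x0b] <- [b7 f0 33 0a 00 d2 e0]
D5: mem[0x29..0x2c] <- [33 0a 00 d2]
query mem[0x1c]=0xa9, mem[0x14]=0xbe, mem[0x29]=0x33, mem[0x04]=0x38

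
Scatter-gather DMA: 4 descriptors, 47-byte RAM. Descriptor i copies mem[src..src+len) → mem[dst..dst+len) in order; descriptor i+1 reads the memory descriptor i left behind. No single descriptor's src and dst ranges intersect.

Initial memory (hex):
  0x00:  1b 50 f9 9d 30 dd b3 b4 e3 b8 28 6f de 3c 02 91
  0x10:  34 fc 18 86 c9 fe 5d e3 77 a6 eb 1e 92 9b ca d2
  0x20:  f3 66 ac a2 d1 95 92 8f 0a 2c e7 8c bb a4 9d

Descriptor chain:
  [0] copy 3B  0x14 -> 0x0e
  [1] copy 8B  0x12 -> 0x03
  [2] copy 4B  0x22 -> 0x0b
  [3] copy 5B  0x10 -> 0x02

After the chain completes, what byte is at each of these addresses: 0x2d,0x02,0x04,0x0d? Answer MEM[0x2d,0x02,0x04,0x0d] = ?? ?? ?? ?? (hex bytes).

#0 dst[0x0e+3] := {0xc9,0xfe,0x5d}
#1 dst[0x03+8] := {0x18,0x86,0xc9,0xfe,0x5d,0xe3,0x77,0xa6}
#2 dst[0x0b+4] := {0xac,0xa2,0xd1,0x95}
#3 dst[0x02+5] := {0x5d,0xfc,0x18,0x86,0xc9}
query mem[0x2d]=0xa4, mem[0x02]=0x5d, mem[0x04]=0x18, mem[0x0d]=0xd1

MEM[0x2d,0x02,0x04,0x0d] = a4 5d 18 d1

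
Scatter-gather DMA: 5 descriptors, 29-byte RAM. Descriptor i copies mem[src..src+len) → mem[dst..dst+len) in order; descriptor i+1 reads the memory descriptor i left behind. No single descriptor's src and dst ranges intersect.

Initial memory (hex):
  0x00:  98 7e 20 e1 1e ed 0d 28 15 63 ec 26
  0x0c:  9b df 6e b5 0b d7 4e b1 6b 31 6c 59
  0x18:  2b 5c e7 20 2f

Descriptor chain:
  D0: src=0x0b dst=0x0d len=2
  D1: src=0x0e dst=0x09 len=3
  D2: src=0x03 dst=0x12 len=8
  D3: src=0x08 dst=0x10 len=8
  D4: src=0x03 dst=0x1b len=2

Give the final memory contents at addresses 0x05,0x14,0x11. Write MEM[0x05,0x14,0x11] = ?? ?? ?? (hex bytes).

MEM[0x05,0x14,0x11] = ed 9b 9b

D0: mem[0x0d..0x0e] <- [26 9b]
D1: mem[0x09..0x0b] <- [9b b5 0b]
D2: mem[0x12..0x19] <- [e1 1e ed 0d 28 15 9b b5]
D3: mem[0x10..0x17] <- [15 9b b5 0b 9b 26 9b b5]
D4: mem[0x1b..0x1c] <- [e1 1e]
query mem[0x05]=0xed, mem[0x14]=0x9b, mem[0x11]=0x9b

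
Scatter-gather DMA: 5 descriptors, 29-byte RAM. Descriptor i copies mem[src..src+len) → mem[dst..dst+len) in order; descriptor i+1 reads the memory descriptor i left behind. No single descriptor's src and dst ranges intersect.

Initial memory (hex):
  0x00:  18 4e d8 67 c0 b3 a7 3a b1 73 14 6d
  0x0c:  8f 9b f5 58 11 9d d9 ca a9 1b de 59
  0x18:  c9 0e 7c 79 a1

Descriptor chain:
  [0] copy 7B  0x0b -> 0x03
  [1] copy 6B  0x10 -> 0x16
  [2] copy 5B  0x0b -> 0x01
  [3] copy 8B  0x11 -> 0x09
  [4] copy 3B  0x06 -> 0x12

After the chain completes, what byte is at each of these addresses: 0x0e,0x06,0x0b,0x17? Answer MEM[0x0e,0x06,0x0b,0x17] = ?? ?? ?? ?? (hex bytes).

MEM[0x0e,0x06,0x0b,0x17] = 11 f5 ca 9d

#0 dst[0x03+7] := {0x6d,0x8f,0x9b,0xf5,0x58,0x11,0x9d}
#1 dst[0x16+6] := {0x11,0x9d,0xd9,0xca,0xa9,0x1b}
#2 dst[0x01+5] := {0x6d,0x8f,0x9b,0xf5,0x58}
#3 dst[0x09+8] := {0x9d,0xd9,0xca,0xa9,0x1b,0x11,0x9d,0xd9}
#4 dst[0x12+3] := {0xf5,0x58,0x11}
query mem[0x0e]=0x11, mem[0x06]=0xf5, mem[0x0b]=0xca, mem[0x17]=0x9d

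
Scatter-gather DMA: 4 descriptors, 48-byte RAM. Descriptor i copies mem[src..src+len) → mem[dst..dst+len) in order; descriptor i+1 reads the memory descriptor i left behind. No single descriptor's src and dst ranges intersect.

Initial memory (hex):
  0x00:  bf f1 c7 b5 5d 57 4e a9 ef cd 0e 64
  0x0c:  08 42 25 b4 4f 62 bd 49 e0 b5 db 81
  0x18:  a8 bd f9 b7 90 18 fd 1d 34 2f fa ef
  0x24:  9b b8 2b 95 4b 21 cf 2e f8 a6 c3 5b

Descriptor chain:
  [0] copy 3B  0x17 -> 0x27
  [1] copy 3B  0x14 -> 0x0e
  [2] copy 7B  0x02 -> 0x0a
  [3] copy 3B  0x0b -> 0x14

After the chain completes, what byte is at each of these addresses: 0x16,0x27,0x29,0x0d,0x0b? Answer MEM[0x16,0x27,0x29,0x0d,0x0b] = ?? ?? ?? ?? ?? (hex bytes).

MEM[0x16,0x27,0x29,0x0d,0x0b] = 57 81 bd 57 b5

#0 dst[0x27+3] := {0x81,0xa8,0xbd}
#1 dst[0x0e+3] := {0xe0,0xb5,0xdb}
#2 dst[0x0a+7] := {0xc7,0xb5,0x5d,0x57,0x4e,0xa9,0xef}
#3 dst[0x14+3] := {0xb5,0x5d,0x57}
query mem[0x16]=0x57, mem[0x27]=0x81, mem[0x29]=0xbd, mem[0x0d]=0x57, mem[0x0b]=0xb5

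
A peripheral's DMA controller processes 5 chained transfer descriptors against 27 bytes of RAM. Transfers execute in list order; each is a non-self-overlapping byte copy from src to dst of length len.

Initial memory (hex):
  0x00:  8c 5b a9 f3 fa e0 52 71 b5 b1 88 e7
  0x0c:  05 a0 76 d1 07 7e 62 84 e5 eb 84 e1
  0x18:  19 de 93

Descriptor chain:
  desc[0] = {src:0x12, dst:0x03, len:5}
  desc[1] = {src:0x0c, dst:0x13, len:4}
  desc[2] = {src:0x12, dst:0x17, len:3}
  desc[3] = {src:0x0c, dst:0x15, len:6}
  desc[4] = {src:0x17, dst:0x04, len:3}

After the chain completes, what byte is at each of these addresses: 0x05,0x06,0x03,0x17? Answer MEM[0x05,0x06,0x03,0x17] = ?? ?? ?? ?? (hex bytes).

D0: mem[0x03..0x07] <- [62 84 e5 eb 84]
D1: mem[0x13..0x16] <- [05 a0 76 d1]
D2: mem[0x17..0x19] <- [62 05 a0]
D3: mem[0x15..0x1a] <- [05 a0 76 d1 07 7e]
D4: mem[0x04..0x06] <- [76 d1 07]
query mem[0x05]=0xd1, mem[0x06]=0x07, mem[0x03]=0x62, mem[0x17]=0x76

MEM[0x05,0x06,0x03,0x17] = d1 07 62 76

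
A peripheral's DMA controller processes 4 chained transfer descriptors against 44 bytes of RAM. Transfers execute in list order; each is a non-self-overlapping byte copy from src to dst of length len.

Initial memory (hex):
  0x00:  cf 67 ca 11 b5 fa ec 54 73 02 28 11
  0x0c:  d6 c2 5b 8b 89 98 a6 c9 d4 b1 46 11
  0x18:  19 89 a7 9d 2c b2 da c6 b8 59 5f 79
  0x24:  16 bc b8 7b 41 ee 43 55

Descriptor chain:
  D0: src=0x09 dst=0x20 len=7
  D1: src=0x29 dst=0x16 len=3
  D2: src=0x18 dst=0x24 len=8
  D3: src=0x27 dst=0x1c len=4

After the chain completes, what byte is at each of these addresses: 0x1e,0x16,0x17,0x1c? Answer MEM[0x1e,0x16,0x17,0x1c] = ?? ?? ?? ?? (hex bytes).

  after D0: wrote 7B at 0x20 = 022811d6c25b8b
  after D1: wrote 3B at 0x16 = ee4355
  after D2: wrote 8B at 0x24 = 5589a79d2cb2dac6
  after D3: wrote 4B at 0x1c = 9d2cb2da
query mem[0x1e]=0xb2, mem[0x16]=0xee, mem[0x17]=0x43, mem[0x1c]=0x9d

MEM[0x1e,0x16,0x17,0x1c] = b2 ee 43 9d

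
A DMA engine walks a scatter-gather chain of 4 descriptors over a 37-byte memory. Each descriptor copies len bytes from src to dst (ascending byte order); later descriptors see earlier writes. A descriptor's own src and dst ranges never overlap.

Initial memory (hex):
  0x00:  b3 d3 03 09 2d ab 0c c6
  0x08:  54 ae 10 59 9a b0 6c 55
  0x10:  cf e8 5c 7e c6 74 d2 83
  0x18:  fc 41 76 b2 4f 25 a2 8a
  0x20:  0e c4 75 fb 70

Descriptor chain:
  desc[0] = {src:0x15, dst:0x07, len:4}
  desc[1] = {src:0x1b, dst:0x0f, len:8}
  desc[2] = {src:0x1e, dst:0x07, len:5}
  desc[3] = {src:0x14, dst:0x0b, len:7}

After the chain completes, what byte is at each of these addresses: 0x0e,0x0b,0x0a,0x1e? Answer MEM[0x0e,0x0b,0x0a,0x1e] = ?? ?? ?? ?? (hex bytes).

#0 dst[0x07+4] := {0x74,0xd2,0x83,0xfc}
#1 dst[0x0f+8] := {0xb2,0x4f,0x25,0xa2,0x8a,0x0e,0xc4,0x75}
#2 dst[0x07+5] := {0xa2,0x8a,0x0e,0xc4,0x75}
#3 dst[0x0b+7] := {0x0e,0xc4,0x75,0x83,0xfc,0x41,0x76}
query mem[0x0e]=0x83, mem[0x0b]=0x0e, mem[0x0a]=0xc4, mem[0x1e]=0xa2

MEM[0x0e,0x0b,0x0a,0x1e] = 83 0e c4 a2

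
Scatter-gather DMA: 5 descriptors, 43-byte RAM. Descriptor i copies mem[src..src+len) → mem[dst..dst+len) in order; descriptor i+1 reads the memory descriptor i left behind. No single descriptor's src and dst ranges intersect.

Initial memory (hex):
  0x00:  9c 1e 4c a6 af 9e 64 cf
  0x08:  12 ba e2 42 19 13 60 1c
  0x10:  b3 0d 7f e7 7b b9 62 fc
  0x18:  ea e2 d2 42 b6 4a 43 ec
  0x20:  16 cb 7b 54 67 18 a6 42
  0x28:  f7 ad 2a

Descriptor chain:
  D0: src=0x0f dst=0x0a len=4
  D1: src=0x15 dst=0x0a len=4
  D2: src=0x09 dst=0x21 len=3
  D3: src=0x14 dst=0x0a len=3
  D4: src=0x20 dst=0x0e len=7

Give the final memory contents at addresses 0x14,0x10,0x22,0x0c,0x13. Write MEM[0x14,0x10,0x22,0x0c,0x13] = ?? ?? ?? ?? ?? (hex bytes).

MEM[0x14,0x10,0x22,0x0c,0x13] = a6 b9 b9 62 18

[0] 0x0f->0x0a len=4 : 1c b3 0d 7f
[1] 0x15->0x0a len=4 : b9 62 fc ea
[2] 0x09->0x21 len=3 : ba b9 62
[3] 0x14->0x0a len=3 : 7b b9 62
[4] 0x20->0x0e len=7 : 16 ba b9 62 67 18 a6
query mem[0x14]=0xa6, mem[0x10]=0xb9, mem[0x22]=0xb9, mem[0x0c]=0x62, mem[0x13]=0x18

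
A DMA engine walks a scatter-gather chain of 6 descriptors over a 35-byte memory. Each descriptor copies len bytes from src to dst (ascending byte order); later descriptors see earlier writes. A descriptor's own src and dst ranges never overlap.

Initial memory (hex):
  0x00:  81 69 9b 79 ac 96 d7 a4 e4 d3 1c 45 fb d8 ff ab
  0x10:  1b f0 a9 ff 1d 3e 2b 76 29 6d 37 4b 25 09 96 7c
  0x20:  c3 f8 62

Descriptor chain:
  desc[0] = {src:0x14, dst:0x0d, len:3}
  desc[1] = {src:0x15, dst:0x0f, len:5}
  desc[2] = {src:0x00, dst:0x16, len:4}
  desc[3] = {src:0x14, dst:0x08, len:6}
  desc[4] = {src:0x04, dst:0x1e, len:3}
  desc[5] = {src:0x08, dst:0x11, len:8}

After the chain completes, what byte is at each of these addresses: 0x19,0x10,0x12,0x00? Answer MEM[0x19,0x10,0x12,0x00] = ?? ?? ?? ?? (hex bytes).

  after D0: wrote 3B at 0x0d = 1d3e2b
  after D1: wrote 5B at 0x0f = 3e2b76296d
  after D2: wrote 4B at 0x16 = 81699b79
  after D3: wrote 6B at 0x08 = 1d3e81699b79
  after D4: wrote 3B at 0x1e = ac96d7
  after D5: wrote 8B at 0x11 = 1d3e81699b793e3e
query mem[0x19]=0x79, mem[0x10]=0x2b, mem[0x12]=0x3e, mem[0x00]=0x81

MEM[0x19,0x10,0x12,0x00] = 79 2b 3e 81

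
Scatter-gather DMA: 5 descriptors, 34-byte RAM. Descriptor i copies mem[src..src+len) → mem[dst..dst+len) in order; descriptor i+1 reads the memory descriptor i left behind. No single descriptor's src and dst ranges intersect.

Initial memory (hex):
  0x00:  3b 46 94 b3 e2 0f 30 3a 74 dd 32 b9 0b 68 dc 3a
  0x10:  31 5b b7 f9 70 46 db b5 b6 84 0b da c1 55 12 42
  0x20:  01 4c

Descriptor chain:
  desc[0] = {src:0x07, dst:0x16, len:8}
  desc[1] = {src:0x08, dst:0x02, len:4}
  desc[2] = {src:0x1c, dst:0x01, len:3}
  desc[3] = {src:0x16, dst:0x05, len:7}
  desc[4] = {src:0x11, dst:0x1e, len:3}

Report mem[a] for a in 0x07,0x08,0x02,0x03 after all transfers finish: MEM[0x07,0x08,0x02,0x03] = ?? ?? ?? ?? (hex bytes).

MEM[0x07,0x08,0x02,0x03] = dd 32 dc 12

D0: mem[0x16..0x1d] <- [3a 74 dd 32 b9 0b 68 dc]
D1: mem[0x02..0x05] <- [74 dd 32 b9]
D2: mem[0x01..0x03] <- [68 dc 12]
D3: mem[0x05..0x0b] <- [3a 74 dd 32 b9 0b 68]
D4: mem[0x1e..0x20] <- [5b b7 f9]
query mem[0x07]=0xdd, mem[0x08]=0x32, mem[0x02]=0xdc, mem[0x03]=0x12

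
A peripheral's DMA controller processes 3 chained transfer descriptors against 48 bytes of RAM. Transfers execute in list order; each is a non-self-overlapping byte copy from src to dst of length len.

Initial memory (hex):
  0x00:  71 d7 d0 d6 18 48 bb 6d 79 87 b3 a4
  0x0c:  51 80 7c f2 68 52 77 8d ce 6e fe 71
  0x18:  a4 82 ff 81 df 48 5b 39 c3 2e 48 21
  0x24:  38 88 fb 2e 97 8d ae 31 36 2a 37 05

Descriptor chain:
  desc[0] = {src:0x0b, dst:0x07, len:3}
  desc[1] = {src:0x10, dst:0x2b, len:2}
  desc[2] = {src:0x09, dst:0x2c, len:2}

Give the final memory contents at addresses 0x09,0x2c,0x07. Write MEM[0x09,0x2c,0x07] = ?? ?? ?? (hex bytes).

MEM[0x09,0x2c,0x07] = 80 80 a4

#0 dst[0x07+3] := {0xa4,0x51,0x80}
#1 dst[0x2b+2] := {0x68,0x52}
#2 dst[0x2c+2] := {0x80,0xb3}
query mem[0x09]=0x80, mem[0x2c]=0x80, mem[0x07]=0xa4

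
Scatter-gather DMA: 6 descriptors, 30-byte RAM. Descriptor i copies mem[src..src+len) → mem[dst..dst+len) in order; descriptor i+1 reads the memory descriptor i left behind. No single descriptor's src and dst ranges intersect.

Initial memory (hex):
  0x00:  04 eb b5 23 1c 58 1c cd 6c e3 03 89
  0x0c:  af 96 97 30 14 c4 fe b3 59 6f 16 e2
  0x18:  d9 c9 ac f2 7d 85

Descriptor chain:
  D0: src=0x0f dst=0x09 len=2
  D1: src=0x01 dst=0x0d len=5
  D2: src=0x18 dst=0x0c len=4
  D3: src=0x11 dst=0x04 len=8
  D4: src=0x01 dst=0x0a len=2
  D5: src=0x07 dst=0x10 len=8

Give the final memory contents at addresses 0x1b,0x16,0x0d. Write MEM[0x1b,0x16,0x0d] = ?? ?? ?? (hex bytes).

MEM[0x1b,0x16,0x0d] = f2 c9 c9

  after D0: wrote 2B at 0x09 = 3014
  after D1: wrote 5B at 0x0d = ebb5231c58
  after D2: wrote 4B at 0x0c = d9c9acf2
  after D3: wrote 8B at 0x04 = 58feb3596f16e2d9
  after D4: wrote 2B at 0x0a = ebb5
  after D5: wrote 8B at 0x10 = 596f16ebb5d9c9ac
query mem[0x1b]=0xf2, mem[0x16]=0xc9, mem[0x0d]=0xc9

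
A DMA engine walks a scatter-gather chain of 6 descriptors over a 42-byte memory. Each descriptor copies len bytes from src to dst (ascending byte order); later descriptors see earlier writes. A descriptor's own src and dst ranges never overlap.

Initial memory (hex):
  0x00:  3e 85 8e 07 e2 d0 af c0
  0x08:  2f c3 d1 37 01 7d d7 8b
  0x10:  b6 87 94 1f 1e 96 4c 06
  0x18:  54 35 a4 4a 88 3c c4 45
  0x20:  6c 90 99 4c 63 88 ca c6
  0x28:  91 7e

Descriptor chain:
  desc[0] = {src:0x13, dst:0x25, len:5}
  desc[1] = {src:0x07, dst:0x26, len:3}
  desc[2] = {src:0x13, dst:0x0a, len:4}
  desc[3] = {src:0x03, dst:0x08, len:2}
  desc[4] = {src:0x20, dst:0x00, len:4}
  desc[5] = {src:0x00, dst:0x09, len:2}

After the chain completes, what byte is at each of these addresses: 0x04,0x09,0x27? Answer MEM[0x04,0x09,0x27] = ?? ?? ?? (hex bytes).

MEM[0x04,0x09,0x27] = e2 6c 2f

[0] 0x13->0x25 len=5 : 1f 1e 96 4c 06
[1] 0x07->0x26 len=3 : c0 2f c3
[2] 0x13->0x0a len=4 : 1f 1e 96 4c
[3] 0x03->0x08 len=2 : 07 e2
[4] 0x20->0x00 len=4 : 6c 90 99 4c
[5] 0x00->0x09 len=2 : 6c 90
query mem[0x04]=0xe2, mem[0x09]=0x6c, mem[0x27]=0x2f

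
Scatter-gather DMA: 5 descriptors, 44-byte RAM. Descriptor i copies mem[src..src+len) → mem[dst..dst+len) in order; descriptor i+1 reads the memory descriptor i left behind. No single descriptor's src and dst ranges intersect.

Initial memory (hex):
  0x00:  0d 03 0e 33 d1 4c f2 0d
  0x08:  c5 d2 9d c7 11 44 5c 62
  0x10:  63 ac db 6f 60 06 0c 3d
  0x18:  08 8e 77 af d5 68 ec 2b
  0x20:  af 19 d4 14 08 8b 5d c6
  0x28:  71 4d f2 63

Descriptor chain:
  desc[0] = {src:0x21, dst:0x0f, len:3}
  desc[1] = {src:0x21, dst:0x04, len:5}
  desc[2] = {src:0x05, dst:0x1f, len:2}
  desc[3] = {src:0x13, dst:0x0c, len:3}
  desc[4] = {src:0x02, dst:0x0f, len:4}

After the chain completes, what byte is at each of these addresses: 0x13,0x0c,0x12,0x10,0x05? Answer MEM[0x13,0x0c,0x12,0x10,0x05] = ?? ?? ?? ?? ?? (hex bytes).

#0 dst[0x0f+3] := {0x19,0xd4,0x14}
#1 dst[0x04+5] := {0x19,0xd4,0x14,0x08,0x8b}
#2 dst[0x1f+2] := {0xd4,0x14}
#3 dst[0x0c+3] := {0x6f,0x60,0x06}
#4 dst[0x0f+4] := {0x0e,0x33,0x19,0xd4}
query mem[0x13]=0x6f, mem[0x0c]=0x6f, mem[0x12]=0xd4, mem[0x10]=0x33, mem[0x05]=0xd4

MEM[0x13,0x0c,0x12,0x10,0x05] = 6f 6f d4 33 d4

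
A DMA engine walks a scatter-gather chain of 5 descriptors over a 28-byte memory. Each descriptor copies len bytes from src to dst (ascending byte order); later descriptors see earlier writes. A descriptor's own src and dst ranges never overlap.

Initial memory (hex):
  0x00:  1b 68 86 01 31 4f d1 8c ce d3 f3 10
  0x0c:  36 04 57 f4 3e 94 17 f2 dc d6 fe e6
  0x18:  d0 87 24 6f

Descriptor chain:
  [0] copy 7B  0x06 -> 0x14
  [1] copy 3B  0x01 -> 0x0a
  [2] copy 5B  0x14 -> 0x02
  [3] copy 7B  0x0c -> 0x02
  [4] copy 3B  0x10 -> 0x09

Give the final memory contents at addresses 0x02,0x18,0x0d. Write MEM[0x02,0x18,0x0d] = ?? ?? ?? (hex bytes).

MEM[0x02,0x18,0x0d] = 01 f3 04

D0: mem[0x14..0x1a] <- [d1 8c ce d3 f3 10 36]
D1: mem[0x0a..0x0c] <- [68 86 01]
D2: mem[0x02..0x06] <- [d1 8c ce d3 f3]
D3: mem[0x02..0x08] <- [01 04 57 f4 3e 94 17]
D4: mem[0x09..0x0b] <- [3e 94 17]
query mem[0x02]=0x01, mem[0x18]=0xf3, mem[0x0d]=0x04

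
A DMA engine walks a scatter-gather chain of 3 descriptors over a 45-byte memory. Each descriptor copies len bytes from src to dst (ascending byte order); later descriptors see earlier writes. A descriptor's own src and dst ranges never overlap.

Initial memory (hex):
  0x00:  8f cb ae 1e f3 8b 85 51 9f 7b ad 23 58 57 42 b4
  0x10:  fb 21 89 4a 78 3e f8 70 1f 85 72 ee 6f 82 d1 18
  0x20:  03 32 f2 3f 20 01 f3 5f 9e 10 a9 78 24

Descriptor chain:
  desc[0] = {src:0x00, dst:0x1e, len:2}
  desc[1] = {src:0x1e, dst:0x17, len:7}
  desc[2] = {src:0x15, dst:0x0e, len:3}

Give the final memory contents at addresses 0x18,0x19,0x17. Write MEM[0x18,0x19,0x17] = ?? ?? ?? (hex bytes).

  after D0: wrote 2B at 0x1e = 8fcb
  after D1: wrote 7B at 0x17 = 8fcb0332f23f20
  after D2: wrote 3B at 0x0e = 3ef88f
query mem[0x18]=0xcb, mem[0x19]=0x03, mem[0x17]=0x8f

MEM[0x18,0x19,0x17] = cb 03 8f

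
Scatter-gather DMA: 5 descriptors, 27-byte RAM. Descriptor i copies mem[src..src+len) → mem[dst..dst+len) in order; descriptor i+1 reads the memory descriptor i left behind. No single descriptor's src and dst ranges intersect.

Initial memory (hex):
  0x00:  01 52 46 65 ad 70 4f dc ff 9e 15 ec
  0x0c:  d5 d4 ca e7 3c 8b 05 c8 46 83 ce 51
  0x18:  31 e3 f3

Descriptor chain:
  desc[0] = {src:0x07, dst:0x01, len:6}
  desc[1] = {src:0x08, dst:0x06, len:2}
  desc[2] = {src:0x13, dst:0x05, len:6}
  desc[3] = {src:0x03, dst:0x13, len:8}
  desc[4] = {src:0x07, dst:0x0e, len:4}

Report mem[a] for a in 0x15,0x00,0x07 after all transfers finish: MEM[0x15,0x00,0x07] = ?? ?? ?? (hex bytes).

MEM[0x15,0x00,0x07] = c8 01 83

D0: mem[0x01..0x06] <- [dc ff 9e 15 ec d5]
D1: mem[0x06..0x07] <- [ff 9e]
D2: mem[0x05..0x0a] <- [c8 46 83 ce 51 31]
D3: mem[0x13..0x1a] <- [9e 15 c8 46 83 ce 51 31]
D4: mem[0x0e..0x11] <- [83 ce 51 31]
query mem[0x15]=0xc8, mem[0x00]=0x01, mem[0x07]=0x83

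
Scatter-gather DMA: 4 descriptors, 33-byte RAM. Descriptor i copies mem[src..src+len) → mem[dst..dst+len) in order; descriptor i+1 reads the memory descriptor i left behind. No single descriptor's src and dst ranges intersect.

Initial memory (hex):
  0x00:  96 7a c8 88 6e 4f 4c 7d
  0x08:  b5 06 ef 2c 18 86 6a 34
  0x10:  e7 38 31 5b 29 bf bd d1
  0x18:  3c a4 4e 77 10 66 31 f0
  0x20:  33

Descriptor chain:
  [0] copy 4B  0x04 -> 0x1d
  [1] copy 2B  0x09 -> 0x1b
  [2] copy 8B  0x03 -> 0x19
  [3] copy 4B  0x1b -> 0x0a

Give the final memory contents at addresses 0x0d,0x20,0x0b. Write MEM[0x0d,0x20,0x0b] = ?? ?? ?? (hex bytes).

[0] 0x04->0x1d len=4 : 6e 4f 4c 7d
[1] 0x09->0x1b len=2 : 06 ef
[2] 0x03->0x19 len=8 : 88 6e 4f 4c 7d b5 06 ef
[3] 0x1b->0x0a len=4 : 4f 4c 7d b5
query mem[0x0d]=0xb5, mem[0x20]=0xef, mem[0x0b]=0x4c

MEM[0x0d,0x20,0x0b] = b5 ef 4c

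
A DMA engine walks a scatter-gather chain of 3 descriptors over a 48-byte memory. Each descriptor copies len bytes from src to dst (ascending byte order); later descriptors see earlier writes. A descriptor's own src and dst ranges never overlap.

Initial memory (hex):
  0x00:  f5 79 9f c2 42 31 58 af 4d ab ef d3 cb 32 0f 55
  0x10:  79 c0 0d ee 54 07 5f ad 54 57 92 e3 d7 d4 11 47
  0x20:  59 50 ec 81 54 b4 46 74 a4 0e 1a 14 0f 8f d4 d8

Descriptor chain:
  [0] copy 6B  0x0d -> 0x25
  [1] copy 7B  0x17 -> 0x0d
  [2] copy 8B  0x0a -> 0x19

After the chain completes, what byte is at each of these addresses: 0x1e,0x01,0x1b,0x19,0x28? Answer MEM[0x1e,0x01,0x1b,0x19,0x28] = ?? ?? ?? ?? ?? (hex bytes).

  after D0: wrote 6B at 0x25 = 320f5579c00d
  after D1: wrote 7B at 0x0d = ad545792e3d7d4
  after D2: wrote 8B at 0x19 = efd3cbad545792e3
query mem[0x1e]=0x57, mem[0x01]=0x79, mem[0x1b]=0xcb, mem[0x19]=0xef, mem[0x28]=0x79

MEM[0x1e,0x01,0x1b,0x19,0x28] = 57 79 cb ef 79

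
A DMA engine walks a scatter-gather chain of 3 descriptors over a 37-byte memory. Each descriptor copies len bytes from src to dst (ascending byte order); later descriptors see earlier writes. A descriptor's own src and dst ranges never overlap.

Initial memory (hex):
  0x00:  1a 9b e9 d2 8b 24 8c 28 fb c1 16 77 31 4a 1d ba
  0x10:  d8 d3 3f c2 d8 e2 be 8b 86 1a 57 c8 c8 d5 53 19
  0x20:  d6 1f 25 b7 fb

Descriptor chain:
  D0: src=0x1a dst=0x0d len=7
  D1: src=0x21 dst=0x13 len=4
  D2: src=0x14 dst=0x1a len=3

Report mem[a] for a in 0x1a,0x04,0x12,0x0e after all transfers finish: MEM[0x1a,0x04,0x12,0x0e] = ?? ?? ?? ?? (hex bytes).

  after D0: wrote 7B at 0x0d = 57c8c8d55319d6
  after D1: wrote 4B at 0x13 = 1f25b7fb
  after D2: wrote 3B at 0x1a = 25b7fb
query mem[0x1a]=0x25, mem[0x04]=0x8b, mem[0x12]=0x19, mem[0x0e]=0xc8

MEM[0x1a,0x04,0x12,0x0e] = 25 8b 19 c8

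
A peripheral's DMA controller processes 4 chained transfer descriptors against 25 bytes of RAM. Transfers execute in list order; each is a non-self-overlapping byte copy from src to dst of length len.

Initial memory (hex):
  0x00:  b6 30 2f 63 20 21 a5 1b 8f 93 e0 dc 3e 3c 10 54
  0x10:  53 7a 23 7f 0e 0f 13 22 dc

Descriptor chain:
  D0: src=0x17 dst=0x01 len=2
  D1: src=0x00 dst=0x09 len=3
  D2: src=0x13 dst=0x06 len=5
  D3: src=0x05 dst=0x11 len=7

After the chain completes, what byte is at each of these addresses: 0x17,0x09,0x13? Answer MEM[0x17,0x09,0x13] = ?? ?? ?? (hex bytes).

[0] 0x17->0x01 len=2 : 22 dc
[1] 0x00->0x09 len=3 : b6 22 dc
[2] 0x13->0x06 len=5 : 7f 0e 0f 13 22
[3] 0x05->0x11 len=7 : 21 7f 0e 0f 13 22 dc
query mem[0x17]=0xdc, mem[0x09]=0x13, mem[0x13]=0x0e

MEM[0x17,0x09,0x13] = dc 13 0e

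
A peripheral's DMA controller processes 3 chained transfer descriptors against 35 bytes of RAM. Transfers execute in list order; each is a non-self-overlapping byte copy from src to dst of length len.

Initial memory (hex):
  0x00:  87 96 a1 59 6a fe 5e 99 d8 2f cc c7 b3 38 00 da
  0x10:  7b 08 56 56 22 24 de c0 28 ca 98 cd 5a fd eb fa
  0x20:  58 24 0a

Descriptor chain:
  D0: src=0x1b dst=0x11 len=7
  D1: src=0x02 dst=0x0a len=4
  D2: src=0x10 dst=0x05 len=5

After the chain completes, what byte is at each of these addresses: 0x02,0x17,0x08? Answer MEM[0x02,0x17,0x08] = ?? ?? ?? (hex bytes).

MEM[0x02,0x17,0x08] = a1 24 fd

  after D0: wrote 7B at 0x11 = cd5afdebfa5824
  after D1: wrote 4B at 0x0a = a1596afe
  after D2: wrote 5B at 0x05 = 7bcd5afdeb
query mem[0x02]=0xa1, mem[0x17]=0x24, mem[0x08]=0xfd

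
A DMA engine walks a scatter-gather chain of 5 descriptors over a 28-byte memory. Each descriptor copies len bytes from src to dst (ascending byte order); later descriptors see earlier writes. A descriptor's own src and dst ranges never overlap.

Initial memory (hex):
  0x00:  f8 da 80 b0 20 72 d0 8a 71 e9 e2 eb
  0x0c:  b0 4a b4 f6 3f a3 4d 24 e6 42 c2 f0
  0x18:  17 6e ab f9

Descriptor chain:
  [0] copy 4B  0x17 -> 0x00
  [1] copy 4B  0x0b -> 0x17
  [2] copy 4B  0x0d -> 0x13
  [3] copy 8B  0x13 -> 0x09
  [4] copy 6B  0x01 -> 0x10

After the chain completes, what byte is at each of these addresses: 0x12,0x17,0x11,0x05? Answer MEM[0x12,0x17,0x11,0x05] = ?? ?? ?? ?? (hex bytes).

MEM[0x12,0x17,0x11,0x05] = ab eb 6e 72

#0 dst[0x00+4] := {0xf0,0x17,0x6e,0xab}
#1 dst[0x17+4] := {0xeb,0xb0,0x4a,0xb4}
#2 dst[0x13+4] := {0x4a,0xb4,0xf6,0x3f}
#3 dst[0x09+8] := {0x4a,0xb4,0xf6,0x3f,0xeb,0xb0,0x4a,0xb4}
#4 dst[0x10+6] := {0x17,0x6e,0xab,0x20,0x72,0xd0}
query mem[0x12]=0xab, mem[0x17]=0xeb, mem[0x11]=0x6e, mem[0x05]=0x72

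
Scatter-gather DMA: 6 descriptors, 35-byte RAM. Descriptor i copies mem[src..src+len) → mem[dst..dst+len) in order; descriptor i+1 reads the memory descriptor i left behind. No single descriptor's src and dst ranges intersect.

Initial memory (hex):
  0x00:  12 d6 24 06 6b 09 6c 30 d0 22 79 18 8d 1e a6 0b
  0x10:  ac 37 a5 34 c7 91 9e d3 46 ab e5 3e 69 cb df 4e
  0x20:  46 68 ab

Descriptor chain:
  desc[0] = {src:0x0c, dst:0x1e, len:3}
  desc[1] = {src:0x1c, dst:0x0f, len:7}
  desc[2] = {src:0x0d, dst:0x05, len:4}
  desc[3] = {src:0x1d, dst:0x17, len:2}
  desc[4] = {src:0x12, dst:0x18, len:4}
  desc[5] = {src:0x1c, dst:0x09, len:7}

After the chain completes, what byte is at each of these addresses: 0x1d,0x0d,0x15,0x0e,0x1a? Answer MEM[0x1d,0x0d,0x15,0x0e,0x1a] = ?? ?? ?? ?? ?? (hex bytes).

#0 dst[0x1e+3] := {0x8d,0x1e,0xa6}
#1 dst[0x0f+7] := {0x69,0xcb,0x8d,0x1e,0xa6,0x68,0xab}
#2 dst[0x05+4] := {0x1e,0xa6,0x69,0xcb}
#3 dst[0x17+2] := {0xcb,0x8d}
#4 dst[0x18+4] := {0x1e,0xa6,0x68,0xab}
#5 dst[0x09+7] := {0x69,0xcb,0x8d,0x1e,0xa6,0x68,0xab}
query mem[0x1d]=0xcb, mem[0x0d]=0xa6, mem[0x15]=0xab, mem[0x0e]=0x68, mem[0x1a]=0x68

MEM[0x1d,0x0d,0x15,0x0e,0x1a] = cb a6 ab 68 68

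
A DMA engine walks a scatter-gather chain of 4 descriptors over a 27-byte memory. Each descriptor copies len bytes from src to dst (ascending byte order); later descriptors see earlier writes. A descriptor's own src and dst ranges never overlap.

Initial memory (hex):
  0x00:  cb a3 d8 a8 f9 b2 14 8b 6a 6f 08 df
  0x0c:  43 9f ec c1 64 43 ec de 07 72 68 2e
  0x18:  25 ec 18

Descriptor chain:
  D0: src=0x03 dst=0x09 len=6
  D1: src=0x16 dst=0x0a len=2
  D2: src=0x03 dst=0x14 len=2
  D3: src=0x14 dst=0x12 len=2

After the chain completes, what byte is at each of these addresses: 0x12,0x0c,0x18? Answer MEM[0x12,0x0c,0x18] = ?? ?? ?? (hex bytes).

  after D0: wrote 6B at 0x09 = a8f9b2148b6a
  after D1: wrote 2B at 0x0a = 682e
  after D2: wrote 2B at 0x14 = a8f9
  after D3: wrote 2B at 0x12 = a8f9
query mem[0x12]=0xa8, mem[0x0c]=0x14, mem[0x18]=0x25

MEM[0x12,0x0c,0x18] = a8 14 25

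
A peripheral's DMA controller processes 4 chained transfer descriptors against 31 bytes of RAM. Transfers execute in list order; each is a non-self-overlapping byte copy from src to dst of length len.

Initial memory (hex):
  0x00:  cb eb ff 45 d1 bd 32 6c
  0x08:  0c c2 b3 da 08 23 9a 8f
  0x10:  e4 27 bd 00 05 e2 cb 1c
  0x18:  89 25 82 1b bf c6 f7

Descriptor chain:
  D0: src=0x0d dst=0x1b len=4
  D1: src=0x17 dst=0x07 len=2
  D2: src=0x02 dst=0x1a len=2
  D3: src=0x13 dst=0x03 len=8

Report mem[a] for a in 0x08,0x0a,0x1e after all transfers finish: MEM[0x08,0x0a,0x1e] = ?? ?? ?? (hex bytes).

MEM[0x08,0x0a,0x1e] = 89 ff e4

D0: mem[0x1b..0x1e] <- [23 9a 8f e4]
D1: mem[0x07..0x08] <- [1c 89]
D2: mem[0x1a..0x1b] <- [ff 45]
D3: mem[0x03..0x0a] <- [00 05 e2 cb 1c 89 25 ff]
query mem[0x08]=0x89, mem[0x0a]=0xff, mem[0x1e]=0xe4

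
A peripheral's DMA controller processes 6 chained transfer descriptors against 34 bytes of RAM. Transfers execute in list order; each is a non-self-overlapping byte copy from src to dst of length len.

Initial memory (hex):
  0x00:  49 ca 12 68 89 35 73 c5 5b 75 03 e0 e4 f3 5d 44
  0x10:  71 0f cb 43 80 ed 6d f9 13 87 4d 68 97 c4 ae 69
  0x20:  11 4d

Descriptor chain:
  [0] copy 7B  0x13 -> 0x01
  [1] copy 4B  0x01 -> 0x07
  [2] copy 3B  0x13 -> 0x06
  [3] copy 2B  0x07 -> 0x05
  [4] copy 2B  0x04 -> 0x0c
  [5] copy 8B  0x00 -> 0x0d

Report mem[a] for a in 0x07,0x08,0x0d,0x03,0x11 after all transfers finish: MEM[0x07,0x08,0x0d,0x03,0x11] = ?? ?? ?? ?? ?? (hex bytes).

D0: mem[0x01..0x07] <- [43 80 ed 6d f9 13 87]
D1: mem[0x07..0x0a] <- [43 80 ed 6d]
D2: mem[0x06..0x08] <- [43 80 ed]
D3: mem[0x05..0x06] <- [80 ed]
D4: mem[0x0c..0x0d] <- [6d 80]
D5: mem[0x0d..0x14] <- [49 43 80 ed 6d 80 ed 80]
query mem[0x07]=0x80, mem[0x08]=0xed, mem[0x0d]=0x49, mem[0x03]=0xed, mem[0x11]=0x6d

MEM[0x07,0x08,0x0d,0x03,0x11] = 80 ed 49 ed 6d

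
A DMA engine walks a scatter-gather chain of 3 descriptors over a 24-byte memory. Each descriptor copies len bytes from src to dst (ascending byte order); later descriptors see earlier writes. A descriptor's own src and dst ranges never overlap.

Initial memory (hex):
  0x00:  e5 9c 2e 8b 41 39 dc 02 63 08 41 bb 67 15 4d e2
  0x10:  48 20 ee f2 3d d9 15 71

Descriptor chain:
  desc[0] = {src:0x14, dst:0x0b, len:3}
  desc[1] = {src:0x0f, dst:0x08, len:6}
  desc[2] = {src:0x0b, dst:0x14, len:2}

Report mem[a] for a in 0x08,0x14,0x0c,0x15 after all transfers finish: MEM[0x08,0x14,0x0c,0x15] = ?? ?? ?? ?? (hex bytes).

#0 dst[0x0b+3] := {0x3d,0xd9,0x15}
#1 dst[0x08+6] := {0xe2,0x48,0x20,0xee,0xf2,0x3d}
#2 dst[0x14+2] := {0xee,0xf2}
query mem[0x08]=0xe2, mem[0x14]=0xee, mem[0x0c]=0xf2, mem[0x15]=0xf2

MEM[0x08,0x14,0x0c,0x15] = e2 ee f2 f2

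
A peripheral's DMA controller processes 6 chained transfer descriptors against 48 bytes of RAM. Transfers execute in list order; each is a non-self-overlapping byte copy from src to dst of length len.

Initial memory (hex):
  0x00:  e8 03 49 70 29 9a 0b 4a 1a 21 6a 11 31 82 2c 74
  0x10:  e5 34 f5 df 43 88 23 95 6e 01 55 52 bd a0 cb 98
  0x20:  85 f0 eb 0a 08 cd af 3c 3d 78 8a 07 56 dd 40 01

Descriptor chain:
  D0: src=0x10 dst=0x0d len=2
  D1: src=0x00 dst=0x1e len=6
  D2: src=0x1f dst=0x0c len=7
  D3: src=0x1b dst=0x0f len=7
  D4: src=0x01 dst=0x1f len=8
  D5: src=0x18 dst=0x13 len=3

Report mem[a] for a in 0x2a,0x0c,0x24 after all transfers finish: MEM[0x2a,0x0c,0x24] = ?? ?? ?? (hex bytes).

MEM[0x2a,0x0c,0x24] = 8a 03 0b

D0: mem[0x0d..0x0e] <- [e5 34]
D1: mem[0x1e..0x23] <- [e8 03 49 70 29 9a]
D2: mem[0x0c..0x12] <- [03 49 70 29 9a 08 cd]
D3: mem[0x0f..0x15] <- [52 bd a0 e8 03 49 70]
D4: mem[0x1f..0x26] <- [03 49 70 29 9a 0b 4a 1a]
D5: mem[0x13..0x15] <- [6e 01 55]
query mem[0x2a]=0x8a, mem[0x0c]=0x03, mem[0x24]=0x0b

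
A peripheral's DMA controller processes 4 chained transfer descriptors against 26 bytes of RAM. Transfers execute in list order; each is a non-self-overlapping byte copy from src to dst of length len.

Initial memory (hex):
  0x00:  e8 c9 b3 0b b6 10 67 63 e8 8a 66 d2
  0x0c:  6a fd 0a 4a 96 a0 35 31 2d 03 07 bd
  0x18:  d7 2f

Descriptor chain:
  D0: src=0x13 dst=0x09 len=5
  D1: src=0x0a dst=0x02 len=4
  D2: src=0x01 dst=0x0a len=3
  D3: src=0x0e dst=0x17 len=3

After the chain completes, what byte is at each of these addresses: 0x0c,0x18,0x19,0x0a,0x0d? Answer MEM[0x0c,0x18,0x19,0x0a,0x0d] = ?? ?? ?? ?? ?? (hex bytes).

MEM[0x0c,0x18,0x19,0x0a,0x0d] = 03 4a 96 c9 bd

  after D0: wrote 5B at 0x09 = 312d0307bd
  after D1: wrote 4B at 0x02 = 2d0307bd
  after D2: wrote 3B at 0x0a = c92d03
  after D3: wrote 3B at 0x17 = 0a4a96
query mem[0x0c]=0x03, mem[0x18]=0x4a, mem[0x19]=0x96, mem[0x0a]=0xc9, mem[0x0d]=0xbd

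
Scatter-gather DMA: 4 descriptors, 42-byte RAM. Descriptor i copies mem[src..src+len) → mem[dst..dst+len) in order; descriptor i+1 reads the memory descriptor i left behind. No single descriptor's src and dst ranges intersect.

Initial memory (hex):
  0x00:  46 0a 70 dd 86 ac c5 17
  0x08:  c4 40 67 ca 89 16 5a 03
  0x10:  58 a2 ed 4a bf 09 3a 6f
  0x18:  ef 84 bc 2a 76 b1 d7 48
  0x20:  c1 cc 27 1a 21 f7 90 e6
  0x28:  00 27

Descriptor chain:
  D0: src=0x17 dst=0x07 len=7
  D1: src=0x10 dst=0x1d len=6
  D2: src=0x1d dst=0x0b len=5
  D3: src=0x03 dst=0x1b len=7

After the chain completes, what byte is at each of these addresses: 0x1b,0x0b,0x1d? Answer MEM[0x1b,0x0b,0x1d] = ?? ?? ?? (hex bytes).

MEM[0x1b,0x0b,0x1d] = dd 58 ac

[0] 0x17->0x07 len=7 : 6f ef 84 bc 2a 76 b1
[1] 0x10->0x1d len=6 : 58 a2 ed 4a bf 09
[2] 0x1d->0x0b len=5 : 58 a2 ed 4a bf
[3] 0x03->0x1b len=7 : dd 86 ac c5 6f ef 84
query mem[0x1b]=0xdd, mem[0x0b]=0x58, mem[0x1d]=0xac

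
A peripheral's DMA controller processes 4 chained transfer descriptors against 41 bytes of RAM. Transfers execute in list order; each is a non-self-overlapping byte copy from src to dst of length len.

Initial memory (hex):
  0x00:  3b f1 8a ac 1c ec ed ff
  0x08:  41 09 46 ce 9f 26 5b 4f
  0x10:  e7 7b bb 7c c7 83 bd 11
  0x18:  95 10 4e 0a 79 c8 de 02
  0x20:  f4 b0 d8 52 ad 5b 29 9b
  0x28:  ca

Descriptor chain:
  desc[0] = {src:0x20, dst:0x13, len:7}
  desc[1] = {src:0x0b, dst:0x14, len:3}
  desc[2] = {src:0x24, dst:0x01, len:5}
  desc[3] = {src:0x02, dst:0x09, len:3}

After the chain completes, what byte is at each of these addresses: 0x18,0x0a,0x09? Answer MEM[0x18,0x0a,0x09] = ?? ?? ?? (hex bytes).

MEM[0x18,0x0a,0x09] = 5b 29 5b

D0: mem[0x13..0x19] <- [f4 b0 d8 52 ad 5b 29]
D1: mem[0x14..0x16] <- [ce 9f 26]
D2: mem[0x01..0x05] <- [ad 5b 29 9b ca]
D3: mem[0x09..0x0b] <- [5b 29 9b]
query mem[0x18]=0x5b, mem[0x0a]=0x29, mem[0x09]=0x5b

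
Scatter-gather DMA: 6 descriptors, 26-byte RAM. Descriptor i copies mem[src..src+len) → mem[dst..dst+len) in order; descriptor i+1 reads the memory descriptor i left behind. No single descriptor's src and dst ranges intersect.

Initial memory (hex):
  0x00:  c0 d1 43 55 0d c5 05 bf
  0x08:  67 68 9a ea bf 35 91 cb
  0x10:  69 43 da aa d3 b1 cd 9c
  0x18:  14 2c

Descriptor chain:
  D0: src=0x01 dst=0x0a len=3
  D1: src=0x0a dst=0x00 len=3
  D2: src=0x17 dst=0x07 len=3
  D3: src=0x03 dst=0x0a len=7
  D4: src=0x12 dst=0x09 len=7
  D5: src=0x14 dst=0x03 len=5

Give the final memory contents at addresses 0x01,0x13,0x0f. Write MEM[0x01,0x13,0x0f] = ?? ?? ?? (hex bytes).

[0] 0x01->0x0a len=3 : d1 43 55
[1] 0x0a->0x00 len=3 : d1 43 55
[2] 0x17->0x07 len=3 : 9c 14 2c
[3] 0x03->0x0a len=7 : 55 0d c5 05 9c 14 2c
[4] 0x12->0x09 len=7 : da aa d3 b1 cd 9c 14
[5] 0x14->0x03 len=5 : d3 b1 cd 9c 14
query mem[0x01]=0x43, mem[0x13]=0xaa, mem[0x0f]=0x14

MEM[0x01,0x13,0x0f] = 43 aa 14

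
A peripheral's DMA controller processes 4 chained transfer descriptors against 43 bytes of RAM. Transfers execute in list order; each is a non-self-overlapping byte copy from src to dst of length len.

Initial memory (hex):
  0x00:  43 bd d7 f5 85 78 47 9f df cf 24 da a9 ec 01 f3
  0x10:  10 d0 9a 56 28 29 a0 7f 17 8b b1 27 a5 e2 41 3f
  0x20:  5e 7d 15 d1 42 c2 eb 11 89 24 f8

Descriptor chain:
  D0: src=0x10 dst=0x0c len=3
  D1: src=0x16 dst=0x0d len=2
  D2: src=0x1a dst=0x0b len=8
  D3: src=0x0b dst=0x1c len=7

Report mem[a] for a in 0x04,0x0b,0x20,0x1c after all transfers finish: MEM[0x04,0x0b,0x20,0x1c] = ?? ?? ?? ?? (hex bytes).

#0 dst[0x0c+3] := {0x10,0xd0,0x9a}
#1 dst[0x0d+2] := {0xa0,0x7f}
#2 dst[0x0b+8] := {0xb1,0x27,0xa5,0xe2,0x41,0x3f,0x5e,0x7d}
#3 dst[0x1c+7] := {0xb1,0x27,0xa5,0xe2,0x41,0x3f,0x5e}
query mem[0x04]=0x85, mem[0x0b]=0xb1, mem[0x20]=0x41, mem[0x1c]=0xb1

MEM[0x04,0x0b,0x20,0x1c] = 85 b1 41 b1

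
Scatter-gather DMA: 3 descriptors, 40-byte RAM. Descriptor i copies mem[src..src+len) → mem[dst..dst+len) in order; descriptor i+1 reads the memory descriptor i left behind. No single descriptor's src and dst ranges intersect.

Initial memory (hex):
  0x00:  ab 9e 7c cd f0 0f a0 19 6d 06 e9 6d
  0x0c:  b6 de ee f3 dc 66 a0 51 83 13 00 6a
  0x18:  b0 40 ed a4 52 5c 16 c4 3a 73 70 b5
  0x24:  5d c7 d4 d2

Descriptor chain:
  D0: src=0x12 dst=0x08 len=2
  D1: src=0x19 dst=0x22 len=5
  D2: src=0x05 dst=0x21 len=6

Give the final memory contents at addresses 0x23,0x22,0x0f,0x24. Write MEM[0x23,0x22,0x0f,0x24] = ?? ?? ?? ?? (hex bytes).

  after D0: wrote 2B at 0x08 = a051
  after D1: wrote 5B at 0x22 = 40eda4525c
  after D2: wrote 6B at 0x21 = 0fa019a051e9
query mem[0x23]=0x19, mem[0x22]=0xa0, mem[0x0f]=0xf3, mem[0x24]=0xa0

MEM[0x23,0x22,0x0f,0x24] = 19 a0 f3 a0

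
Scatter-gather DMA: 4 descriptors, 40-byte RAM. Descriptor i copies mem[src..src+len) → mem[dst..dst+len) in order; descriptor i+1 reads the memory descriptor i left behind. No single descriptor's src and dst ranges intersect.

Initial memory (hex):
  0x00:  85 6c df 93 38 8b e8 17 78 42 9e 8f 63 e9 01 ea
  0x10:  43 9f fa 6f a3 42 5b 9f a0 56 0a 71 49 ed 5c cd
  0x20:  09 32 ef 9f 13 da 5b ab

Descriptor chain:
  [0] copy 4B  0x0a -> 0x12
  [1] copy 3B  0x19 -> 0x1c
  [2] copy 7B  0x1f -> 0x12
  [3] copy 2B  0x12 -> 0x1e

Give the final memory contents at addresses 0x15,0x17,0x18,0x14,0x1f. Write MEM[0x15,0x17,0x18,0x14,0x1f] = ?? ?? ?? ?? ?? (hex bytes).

MEM[0x15,0x17,0x18,0x14,0x1f] = ef 13 da 32 09

D0: mem[0x12..0x15] <- [9e 8f 63 e9]
D1: mem[0x1c..0x1e] <- [56 0a 71]
D2: mem[0x12..0x18] <- [cd 09 32 ef 9f 13 da]
D3: mem[0x1e..0x1f] <- [cd 09]
query mem[0x15]=0xef, mem[0x17]=0x13, mem[0x18]=0xda, mem[0x14]=0x32, mem[0x1f]=0x09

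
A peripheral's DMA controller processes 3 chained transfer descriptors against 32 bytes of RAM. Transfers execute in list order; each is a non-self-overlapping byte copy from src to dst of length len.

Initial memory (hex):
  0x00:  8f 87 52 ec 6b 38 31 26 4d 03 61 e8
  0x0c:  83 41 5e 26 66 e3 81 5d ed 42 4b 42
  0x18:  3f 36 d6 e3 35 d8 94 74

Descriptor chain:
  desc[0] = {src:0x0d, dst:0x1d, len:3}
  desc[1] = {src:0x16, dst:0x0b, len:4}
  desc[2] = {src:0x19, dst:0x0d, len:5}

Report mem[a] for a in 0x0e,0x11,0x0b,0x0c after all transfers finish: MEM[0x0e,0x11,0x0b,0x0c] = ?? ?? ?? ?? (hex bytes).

D0: mem[0x1d..0x1f] <- [41 5e 26]
D1: mem[0x0b..0x0e] <- [4b 42 3f 36]
D2: mem[0x0d..0x11] <- [36 d6 e3 35 41]
query mem[0x0e]=0xd6, mem[0x11]=0x41, mem[0x0b]=0x4b, mem[0x0c]=0x42

MEM[0x0e,0x11,0x0b,0x0c] = d6 41 4b 42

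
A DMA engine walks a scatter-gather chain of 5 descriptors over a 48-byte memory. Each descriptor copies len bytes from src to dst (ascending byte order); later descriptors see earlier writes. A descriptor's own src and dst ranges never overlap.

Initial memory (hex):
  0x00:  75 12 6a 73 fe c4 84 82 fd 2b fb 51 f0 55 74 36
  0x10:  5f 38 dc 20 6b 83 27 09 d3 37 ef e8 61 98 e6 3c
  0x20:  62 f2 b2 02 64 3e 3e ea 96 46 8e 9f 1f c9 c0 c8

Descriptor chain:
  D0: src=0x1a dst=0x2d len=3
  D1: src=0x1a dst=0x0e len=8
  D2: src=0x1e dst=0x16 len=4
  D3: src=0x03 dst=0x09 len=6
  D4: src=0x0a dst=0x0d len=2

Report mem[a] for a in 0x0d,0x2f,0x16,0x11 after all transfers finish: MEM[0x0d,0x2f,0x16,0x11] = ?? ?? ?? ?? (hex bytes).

#0 dst[0x2d+3] := {0xef,0xe8,0x61}
#1 dst[0x0e+8] := {0xef,0xe8,0x61,0x98,0xe6,0x3c,0x62,0xf2}
#2 dst[0x16+4] := {0xe6,0x3c,0x62,0xf2}
#3 dst[0x09+6] := {0x73,0xfe,0xc4,0x84,0x82,0xfd}
#4 dst[0x0d+2] := {0xfe,0xc4}
query mem[0x0d]=0xfe, mem[0x2f]=0x61, mem[0x16]=0xe6, mem[0x11]=0x98

MEM[0x0d,0x2f,0x16,0x11] = fe 61 e6 98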